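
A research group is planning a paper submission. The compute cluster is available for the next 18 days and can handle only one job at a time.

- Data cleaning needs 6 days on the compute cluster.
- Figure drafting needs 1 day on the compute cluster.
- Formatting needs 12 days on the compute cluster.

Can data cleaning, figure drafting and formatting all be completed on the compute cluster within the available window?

Running back to back, the jobs need 6 + 1 + 12 = 19 days on the compute cluster.
Since 19 > 18, they cannot all fit.

No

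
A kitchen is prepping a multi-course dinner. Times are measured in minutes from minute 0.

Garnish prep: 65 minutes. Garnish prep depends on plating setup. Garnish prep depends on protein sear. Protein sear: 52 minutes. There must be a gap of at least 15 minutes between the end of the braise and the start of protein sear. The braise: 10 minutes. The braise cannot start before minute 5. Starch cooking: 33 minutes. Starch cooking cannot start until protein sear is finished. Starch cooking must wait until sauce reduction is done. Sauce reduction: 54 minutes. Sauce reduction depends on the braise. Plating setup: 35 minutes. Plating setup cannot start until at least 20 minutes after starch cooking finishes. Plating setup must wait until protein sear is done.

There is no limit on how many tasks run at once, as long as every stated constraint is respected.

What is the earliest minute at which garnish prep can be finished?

After its own release at minute 5, the braise can start at minute 5 and finishes at minute 15.
After the braise (finishes minute 15), sauce reduction can start at minute 15 and finishes at minute 69.
After the braise (finishes minute 15, plus 15-minute gap → minute 30), protein sear can start at minute 30 and finishes at minute 82.
For starch cooking: protein sear (finishes minute 82); sauce reduction (finishes minute 69). Taking the maximum gives a start of minute 82, and it finishes at 82 + 33 = minute 115.
Plating setup cannot start until starch cooking (finishes minute 115, plus 20-minute gap → minute 135); protein sear (finishes minute 82). The controlling bound is minute 135, so plating setup finishes at 135 + 35 = minute 170.
Garnish prep cannot start until plating setup (finishes minute 170); protein sear (finishes minute 82). The controlling bound is minute 170, so garnish prep finishes at 170 + 65 = minute 235.

235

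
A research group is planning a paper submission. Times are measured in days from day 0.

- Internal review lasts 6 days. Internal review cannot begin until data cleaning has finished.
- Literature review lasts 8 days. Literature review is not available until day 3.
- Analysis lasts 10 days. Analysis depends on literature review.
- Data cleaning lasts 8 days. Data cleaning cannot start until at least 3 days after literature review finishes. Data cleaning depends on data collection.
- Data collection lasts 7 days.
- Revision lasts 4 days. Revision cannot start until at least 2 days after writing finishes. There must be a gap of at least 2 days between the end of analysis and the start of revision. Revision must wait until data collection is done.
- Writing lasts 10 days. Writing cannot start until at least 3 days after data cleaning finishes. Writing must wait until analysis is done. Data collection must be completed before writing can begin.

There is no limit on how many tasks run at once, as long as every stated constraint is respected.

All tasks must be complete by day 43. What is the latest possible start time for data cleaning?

Revision has no dependents, so it just needs to finish by day 43. Starting by 43 − 4 = day 39 achieves that.
Writing must finish before revision (must start by day 39, minus 2-day gap → day 37). With a 10-day duration, writing must start by 37 − 10 = day 27.
Internal review must finish by day 43; it takes 6 days, so it must start by 43 − 6 = day 37.
Data cleaning must finish in time for writing (must start by day 27, minus 3-day gap → day 24); internal review (must start by day 37). The tightest is day 24, so data cleaning must start by 24 − 8 = day 16.

16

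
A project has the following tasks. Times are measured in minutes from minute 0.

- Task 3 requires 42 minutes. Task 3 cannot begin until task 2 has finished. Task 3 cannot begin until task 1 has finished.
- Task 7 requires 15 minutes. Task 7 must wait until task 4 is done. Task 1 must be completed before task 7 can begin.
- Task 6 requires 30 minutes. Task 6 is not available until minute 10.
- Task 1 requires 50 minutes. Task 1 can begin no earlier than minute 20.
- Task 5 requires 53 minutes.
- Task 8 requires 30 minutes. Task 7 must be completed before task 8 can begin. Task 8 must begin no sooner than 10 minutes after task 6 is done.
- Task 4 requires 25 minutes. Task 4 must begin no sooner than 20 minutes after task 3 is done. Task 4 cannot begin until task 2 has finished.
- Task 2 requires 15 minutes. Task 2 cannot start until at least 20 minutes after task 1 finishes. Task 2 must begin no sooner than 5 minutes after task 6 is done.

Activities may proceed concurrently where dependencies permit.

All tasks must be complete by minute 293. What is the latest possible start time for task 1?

Task 8 has no dependents, so it just needs to finish by minute 293. Starting by 293 − 30 = minute 263 achieves that.
Task 7 must finish before task 8 (must start by minute 263). With a 15-minute duration, task 7 must start by 263 − 15 = minute 248.
Task 4 must finish before task 7 (must start by minute 248). With a 25-minute duration, task 4 must start by 248 − 25 = minute 223.
Task 3 has to be done before task 4 (must start by minute 223, minus 20-minute gap → minute 203). That means finishing by minute 203, i.e. starting by 203 − 42 = minute 161.
Task 2 must finish in time for task 3 (must start by minute 161); task 4 (must start by minute 223). The tightest is minute 161, so task 2 must start by 161 − 15 = minute 146.
Task 1 has several dependents: task 2 (must start by minute 146, minus 20-minute gap → minute 126); task 3 (must start by minute 161); task 7 (must start by minute 248). The earliest of those limits is minute 126, so task 1 must start by 126 − 50 = minute 76.

76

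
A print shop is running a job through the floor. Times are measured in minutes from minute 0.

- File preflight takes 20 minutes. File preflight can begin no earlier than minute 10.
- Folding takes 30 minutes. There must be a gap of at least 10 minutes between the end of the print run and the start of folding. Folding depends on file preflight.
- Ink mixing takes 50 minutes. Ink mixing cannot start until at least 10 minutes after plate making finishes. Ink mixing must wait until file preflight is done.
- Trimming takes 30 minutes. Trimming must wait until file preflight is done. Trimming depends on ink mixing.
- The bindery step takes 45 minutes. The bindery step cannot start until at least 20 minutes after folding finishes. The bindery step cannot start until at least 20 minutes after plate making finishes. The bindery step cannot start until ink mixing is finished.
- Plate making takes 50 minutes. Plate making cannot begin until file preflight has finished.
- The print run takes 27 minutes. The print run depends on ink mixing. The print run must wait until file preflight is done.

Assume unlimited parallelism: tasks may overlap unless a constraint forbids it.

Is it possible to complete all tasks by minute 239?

After its own release at minute 10, file preflight can start at minute 10 and finishes at minute 30.
Plate making cannot begin until file preflight (finishes minute 30). It runs from minute 30 to 30 + 50 = minute 80.
Ink mixing needs all of plate making (finishes minute 80, plus 10-minute gap → minute 90); file preflight (finishes minute 30). That puts its earliest start at minute 90; it finishes at 90 + 50 = minute 140.
Trimming needs all of file preflight (finishes minute 30); ink mixing (finishes minute 140). That puts its earliest start at minute 140; it finishes at 140 + 30 = minute 170.
The print run cannot start until ink mixing (finishes minute 140); file preflight (finishes minute 30). The controlling bound is minute 140, so the print run finishes at 140 + 27 = minute 167.
For folding: the print run (finishes minute 167, plus 10-minute gap → minute 177); file preflight (finishes minute 30). Taking the maximum gives a start of minute 177, and it finishes at 177 + 30 = minute 207.
For the bindery step: folding (finishes minute 207, plus 20-minute gap → minute 227); plate making (finishes minute 80, plus 20-minute gap → minute 100); ink mixing (finishes minute 140). Taking the maximum gives a start of minute 227, and it finishes at 227 + 45 = minute 272.
The earliest everything can be done is minute 272, which is after the deadline of 239, so it is not possible.

No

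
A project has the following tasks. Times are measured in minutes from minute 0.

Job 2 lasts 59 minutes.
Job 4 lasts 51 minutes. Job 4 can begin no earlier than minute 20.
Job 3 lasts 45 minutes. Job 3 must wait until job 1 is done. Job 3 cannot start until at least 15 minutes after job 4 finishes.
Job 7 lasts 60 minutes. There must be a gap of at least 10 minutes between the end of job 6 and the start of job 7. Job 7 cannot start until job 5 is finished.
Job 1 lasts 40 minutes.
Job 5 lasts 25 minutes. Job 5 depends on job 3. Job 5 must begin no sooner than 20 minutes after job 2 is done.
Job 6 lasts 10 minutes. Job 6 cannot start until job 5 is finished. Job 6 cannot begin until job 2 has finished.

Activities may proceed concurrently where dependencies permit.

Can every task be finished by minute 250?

Yes

Job 4 waits on its own release at minute 20, so it starts at minute 20 and finishes at 20 + 51 = minute 71.
Job 2 can start immediately at minute 0; it finishes at minute 59.
Job 1 can start immediately at minute 0; it finishes at minute 40.
For job 3: job 1 (finishes minute 40); job 4 (finishes minute 71, plus 15-minute gap → minute 86). Taking the maximum gives a start of minute 86, and it finishes at 86 + 45 = minute 131.
Job 5 has to wait for job 3 (finishes minute 131); job 2 (finishes minute 59, plus 20-minute gap → minute 79). The latest of these is minute 131, so job 5 runs minute 131 to 131 + 25 = minute 156.
For job 6: job 5 (finishes minute 156); job 2 (finishes minute 59). Taking the maximum gives a start of minute 156, and it finishes at 156 + 10 = minute 166.
Job 7 needs all of job 6 (finishes minute 166, plus 10-minute gap → minute 176); job 5 (finishes minute 156). That puts its earliest start at minute 176; it finishes at 176 + 60 = minute 236.
Every task is finished by minute 236, which is no later than the deadline of 250, so the schedule is feasible.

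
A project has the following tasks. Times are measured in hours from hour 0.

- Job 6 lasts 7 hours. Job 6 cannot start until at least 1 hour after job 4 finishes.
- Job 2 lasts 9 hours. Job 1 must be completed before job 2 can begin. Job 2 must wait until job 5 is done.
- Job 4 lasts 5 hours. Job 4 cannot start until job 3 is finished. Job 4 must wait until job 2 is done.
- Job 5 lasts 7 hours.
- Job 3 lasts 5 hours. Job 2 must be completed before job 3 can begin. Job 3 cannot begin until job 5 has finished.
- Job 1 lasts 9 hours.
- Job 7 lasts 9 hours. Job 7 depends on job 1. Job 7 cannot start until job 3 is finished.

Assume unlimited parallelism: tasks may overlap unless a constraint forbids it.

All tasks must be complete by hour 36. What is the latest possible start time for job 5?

2

Job 6 must finish by hour 36; it takes 7 hours, so it must start by 36 − 7 = hour 29.
Job 4 has to be done before job 6 (must start by hour 29, minus 1-hour gap → hour 28). That means finishing by hour 28, i.e. starting by 28 − 5 = hour 23.
Nothing follows job 7; the deadline of hour 36 is its only limit. It must start by 36 − 9 = hour 27.
Job 3 feeds job 4 (must start by hour 23); job 7 (must start by hour 27). Taking the minimum, job 3 must finish by hour 23 and start by 23 − 5 = hour 18.
Job 2 has several dependents: job 3 (must start by hour 18); job 4 (must start by hour 23). The earliest of those limits is hour 18, so job 2 must start by 18 − 9 = hour 9.
Job 5 has several dependents: job 2 (must start by hour 9); job 3 (must start by hour 18). The earliest of those limits is hour 9, so job 5 must start by 9 − 7 = hour 2.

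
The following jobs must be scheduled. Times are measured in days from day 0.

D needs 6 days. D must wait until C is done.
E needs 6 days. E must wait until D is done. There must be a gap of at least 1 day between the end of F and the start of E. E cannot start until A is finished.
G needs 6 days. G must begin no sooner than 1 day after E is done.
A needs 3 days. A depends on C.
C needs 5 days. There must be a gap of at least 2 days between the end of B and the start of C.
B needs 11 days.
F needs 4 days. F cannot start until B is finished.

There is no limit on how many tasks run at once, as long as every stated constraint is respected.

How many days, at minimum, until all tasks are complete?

37

B can start immediately at day 0; it finishes at day 11.
F waits on B (finishes day 11), so it starts at day 11 and finishes at 11 + 4 = day 15.
C cannot begin until B (finishes day 11, plus 2-day gap → day 13). It runs from day 13 to 13 + 5 = day 18.
After C (finishes day 18), D can start at day 18 and finishes at day 24.
After C (finishes day 18), A can start at day 18 and finishes at day 21.
E has to wait for D (finishes day 24); F (finishes day 15, plus 1-day gap → day 16); A (finishes day 21). The latest of these is day 24, so E runs day 24 to 24 + 6 = day 30.
After E (finishes day 30, plus 1-day gap → day 31), G can start at day 31 and finishes at day 37.
All tasks are finished once the last one completes. Finish times: A at 21, B at 11, C at 18, D at 24, E at 30, F at 15, G at 37. The latest is day 37.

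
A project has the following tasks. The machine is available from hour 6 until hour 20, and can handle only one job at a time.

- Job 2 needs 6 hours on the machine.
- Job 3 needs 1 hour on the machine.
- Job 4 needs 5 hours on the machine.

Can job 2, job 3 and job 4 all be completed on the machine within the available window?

Yes

The machine window is 20 − 6 = 14 hours.
Running back to back, the jobs need 6 + 1 + 5 = 12 hours on the machine.
Since 12 ≤ 14, they fit within the window.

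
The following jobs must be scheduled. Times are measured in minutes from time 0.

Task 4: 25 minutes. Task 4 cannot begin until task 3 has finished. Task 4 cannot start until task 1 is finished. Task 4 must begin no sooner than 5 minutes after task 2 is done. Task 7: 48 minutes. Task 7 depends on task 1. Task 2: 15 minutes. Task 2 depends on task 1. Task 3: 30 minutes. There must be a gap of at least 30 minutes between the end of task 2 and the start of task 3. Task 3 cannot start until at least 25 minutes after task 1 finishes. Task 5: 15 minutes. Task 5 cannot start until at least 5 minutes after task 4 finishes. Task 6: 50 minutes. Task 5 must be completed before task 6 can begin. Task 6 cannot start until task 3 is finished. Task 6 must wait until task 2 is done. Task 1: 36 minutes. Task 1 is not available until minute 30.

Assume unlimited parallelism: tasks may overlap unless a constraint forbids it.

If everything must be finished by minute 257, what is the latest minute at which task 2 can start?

87

Nothing follows task 6; the deadline of minute 257 is its only limit. It must start by 257 − 50 = minute 207.
Since task 6 (must start by minute 207) depends on it, task 5 must finish by minute 207. Backing off its 15-minute duration gives a latest start of minute 192.
Since task 5 (must start by minute 192, minus 5-minute gap → minute 187) depends on it, task 4 must finish by minute 187. Backing off its 25-minute duration gives a latest start of minute 162.
Task 3 feeds task 4 (must start by minute 162); task 6 (must start by minute 207). Taking the minimum, task 3 must finish by minute 162 and start by 162 − 30 = minute 132.
For task 2: task 3 (must start by minute 132, minus 30-minute gap → minute 102); task 4 (must start by minute 162, minus 5-minute gap → minute 157); task 6 (must start by minute 207). The most restrictive is minute 102; with a 15-minute duration, task 2 must start by minute 87.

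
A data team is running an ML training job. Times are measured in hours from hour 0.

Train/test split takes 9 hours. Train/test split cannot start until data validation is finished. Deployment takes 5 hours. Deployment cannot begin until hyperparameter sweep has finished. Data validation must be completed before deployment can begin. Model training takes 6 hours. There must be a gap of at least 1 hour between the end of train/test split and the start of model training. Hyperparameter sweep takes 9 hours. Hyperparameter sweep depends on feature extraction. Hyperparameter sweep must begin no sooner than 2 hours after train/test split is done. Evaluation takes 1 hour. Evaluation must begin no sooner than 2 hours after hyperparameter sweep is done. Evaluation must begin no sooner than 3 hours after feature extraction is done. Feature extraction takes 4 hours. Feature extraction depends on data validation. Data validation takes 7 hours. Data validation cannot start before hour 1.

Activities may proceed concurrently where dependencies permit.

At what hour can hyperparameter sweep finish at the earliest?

Data validation cannot begin until its own release at hour 1. It runs from hour 1 to 1 + 7 = hour 8.
Train/test split cannot begin until data validation (finishes hour 8). It runs from hour 8 to 8 + 9 = hour 17.
Feature extraction cannot begin until data validation (finishes hour 8). It runs from hour 8 to 8 + 4 = hour 12.
Hyperparameter sweep needs all of feature extraction (finishes hour 12); train/test split (finishes hour 17, plus 2-hour gap → hour 19). That puts its earliest start at hour 19; it finishes at 19 + 9 = hour 28.

28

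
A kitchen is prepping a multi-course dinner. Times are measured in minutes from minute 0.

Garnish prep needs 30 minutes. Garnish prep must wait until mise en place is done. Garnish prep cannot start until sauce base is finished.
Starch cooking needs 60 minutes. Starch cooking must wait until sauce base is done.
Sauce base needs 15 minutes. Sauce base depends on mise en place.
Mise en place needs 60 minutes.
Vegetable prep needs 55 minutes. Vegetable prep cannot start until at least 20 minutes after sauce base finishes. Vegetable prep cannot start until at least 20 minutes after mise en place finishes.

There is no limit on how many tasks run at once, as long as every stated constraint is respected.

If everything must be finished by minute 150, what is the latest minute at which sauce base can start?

60

Vegetable prep has no dependents, so it just needs to finish by minute 150. Starting by 150 − 55 = minute 95 achieves that.
Nothing follows starch cooking; the deadline of minute 150 is its only limit. It must start by 150 − 60 = minute 90.
Garnish prep has no dependents, so it just needs to finish by minute 150. Starting by 150 − 30 = minute 120 achieves that.
For sauce base: vegetable prep (must start by minute 95, minus 20-minute gap → minute 75); starch cooking (must start by minute 90); garnish prep (must start by minute 120). The most restrictive is minute 75; with a 15-minute duration, sauce base must start by minute 60.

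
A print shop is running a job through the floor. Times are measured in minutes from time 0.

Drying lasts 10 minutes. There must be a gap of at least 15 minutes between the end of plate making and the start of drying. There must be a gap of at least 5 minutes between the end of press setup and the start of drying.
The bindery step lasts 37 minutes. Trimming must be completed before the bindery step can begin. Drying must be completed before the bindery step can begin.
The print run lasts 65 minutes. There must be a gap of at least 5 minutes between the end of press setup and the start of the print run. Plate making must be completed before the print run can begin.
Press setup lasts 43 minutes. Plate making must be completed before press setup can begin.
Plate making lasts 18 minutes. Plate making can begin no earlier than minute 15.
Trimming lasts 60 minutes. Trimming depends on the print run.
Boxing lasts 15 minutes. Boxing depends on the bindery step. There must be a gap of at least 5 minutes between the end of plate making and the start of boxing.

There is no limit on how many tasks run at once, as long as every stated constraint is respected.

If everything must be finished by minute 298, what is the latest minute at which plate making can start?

Nothing follows boxing; the deadline of minute 298 is its only limit. It must start by 298 − 15 = minute 283.
The bindery step must finish before boxing (must start by minute 283). With a 37-minute duration, the bindery step must start by 283 − 37 = minute 246.
Trimming must finish before the bindery step (must start by minute 246). With a 60-minute duration, trimming must start by 246 − 60 = minute 186.
Since trimming (must start by minute 186) depends on it, the print run must finish by minute 186. Backing off its 65-minute duration gives a latest start of minute 121.
Drying feeds into the bindery step (must start by minute 246); so drying must finish by minute 246 and therefore start by minute 236.
For press setup: the print run (must start by minute 121, minus 5-minute gap → minute 116); drying (must start by minute 236, minus 5-minute gap → minute 231). The most restrictive is minute 116; with a 43-minute duration, press setup must start by minute 73.
Plate making must finish in time for press setup (must start by minute 73); the print run (must start by minute 121); drying (must start by minute 236, minus 15-minute gap → minute 221); boxing (must start by minute 283, minus 5-minute gap → minute 278). The tightest is minute 73, so plate making must start by 73 − 18 = minute 55.

55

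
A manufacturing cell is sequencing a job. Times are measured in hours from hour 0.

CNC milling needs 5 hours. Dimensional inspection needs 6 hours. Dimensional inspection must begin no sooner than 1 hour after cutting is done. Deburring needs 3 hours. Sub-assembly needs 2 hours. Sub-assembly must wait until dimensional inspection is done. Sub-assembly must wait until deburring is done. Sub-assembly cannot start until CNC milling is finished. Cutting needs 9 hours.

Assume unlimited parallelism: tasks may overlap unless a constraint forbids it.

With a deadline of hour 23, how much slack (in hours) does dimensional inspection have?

Cutting can start immediately at hour 0; it finishes at hour 9.
Dimensional inspection cannot begin until cutting (finishes hour 9, plus 1-hour gap → hour 10). It runs from hour 10 to 10 + 6 = hour 16.

Working backward from the deadline:
Sub-assembly has no dependents, so it just needs to finish by hour 23. Starting by 23 − 2 = hour 21 achieves that.
Dimensional inspection must finish before sub-assembly (must start by hour 21). With a 6-hour duration, dimensional inspection must start by 21 − 6 = hour 15.
So dimensional inspection can start as early as hour 10 and as late as hour 15, giving 15 − 10 = 5 hours of slack.

5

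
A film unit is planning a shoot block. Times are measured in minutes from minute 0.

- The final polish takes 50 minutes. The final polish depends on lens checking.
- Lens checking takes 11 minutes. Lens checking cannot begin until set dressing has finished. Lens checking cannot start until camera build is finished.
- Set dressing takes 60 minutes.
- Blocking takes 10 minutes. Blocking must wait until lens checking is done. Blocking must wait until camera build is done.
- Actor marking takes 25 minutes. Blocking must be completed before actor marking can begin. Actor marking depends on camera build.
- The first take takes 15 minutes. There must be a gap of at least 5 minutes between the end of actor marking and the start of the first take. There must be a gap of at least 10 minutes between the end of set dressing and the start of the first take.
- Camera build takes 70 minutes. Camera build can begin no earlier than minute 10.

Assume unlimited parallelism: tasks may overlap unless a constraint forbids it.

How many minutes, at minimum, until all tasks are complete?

146

Camera build cannot begin until its own release at minute 10. It runs from minute 10 to 10 + 70 = minute 80.
Set dressing can start immediately at minute 0; it finishes at minute 60.
Lens checking cannot start until set dressing (finishes minute 60); camera build (finishes minute 80). The controlling bound is minute 80, so lens checking finishes at 80 + 11 = minute 91.
After lens checking (finishes minute 91), the final polish can start at minute 91 and finishes at minute 141.
For blocking: lens checking (finishes minute 91); camera build (finishes minute 80). Taking the maximum gives a start of minute 91, and it finishes at 91 + 10 = minute 101.
Actor marking has to wait for blocking (finishes minute 101); camera build (finishes minute 80). The latest of these is minute 101, so actor marking runs minute 101 to 101 + 25 = minute 126.
The first take needs all of actor marking (finishes minute 126, plus 5-minute gap → minute 131); set dressing (finishes minute 60, plus 10-minute gap → minute 70). That puts its earliest start at minute 131; it finishes at 131 + 15 = minute 146.
All tasks are finished once the last one completes. Finish times: Set dressing at 60, Camera build at 80, Lens checking at 91, Blocking at 101, Actor marking at 126, The final polish at 141, The first take at 146. The latest is minute 146.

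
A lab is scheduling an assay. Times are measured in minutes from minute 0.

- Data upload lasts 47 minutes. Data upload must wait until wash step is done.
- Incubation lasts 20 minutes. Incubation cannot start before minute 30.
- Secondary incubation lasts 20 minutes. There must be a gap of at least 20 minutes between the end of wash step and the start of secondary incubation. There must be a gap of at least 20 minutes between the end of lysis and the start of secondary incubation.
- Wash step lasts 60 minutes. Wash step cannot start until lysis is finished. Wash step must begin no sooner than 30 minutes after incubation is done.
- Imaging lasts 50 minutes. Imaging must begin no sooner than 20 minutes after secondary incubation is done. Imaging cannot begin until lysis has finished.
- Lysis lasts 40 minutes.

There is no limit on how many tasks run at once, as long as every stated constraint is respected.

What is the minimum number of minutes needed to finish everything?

After its own release at minute 30, incubation can start at minute 30 and finishes at minute 50.
Lysis has no prerequisites, so it starts at minute 0 and finishes at minute 40.
Wash step cannot start until lysis (finishes minute 40); incubation (finishes minute 50, plus 30-minute gap → minute 80). The controlling bound is minute 80, so wash step finishes at 80 + 60 = minute 140.
Data upload waits on wash step (finishes minute 140), so it starts at minute 140 and finishes at 140 + 47 = minute 187.
Secondary incubation has to wait for wash step (finishes minute 140, plus 20-minute gap → minute 160); lysis (finishes minute 40, plus 20-minute gap → minute 60). The latest of these is minute 160, so secondary incubation runs minute 160 to 160 + 20 = minute 180.
For imaging: secondary incubation (finishes minute 180, plus 20-minute gap → minute 200); lysis (finishes minute 40). Taking the maximum gives a start of minute 200, and it finishes at 200 + 50 = minute 250.
All tasks are finished once the last one completes. Finish times: Lysis at 40, Incubation at 50, Wash step at 140, Secondary incubation at 180, Imaging at 250, Data upload at 187. The latest is minute 250.

250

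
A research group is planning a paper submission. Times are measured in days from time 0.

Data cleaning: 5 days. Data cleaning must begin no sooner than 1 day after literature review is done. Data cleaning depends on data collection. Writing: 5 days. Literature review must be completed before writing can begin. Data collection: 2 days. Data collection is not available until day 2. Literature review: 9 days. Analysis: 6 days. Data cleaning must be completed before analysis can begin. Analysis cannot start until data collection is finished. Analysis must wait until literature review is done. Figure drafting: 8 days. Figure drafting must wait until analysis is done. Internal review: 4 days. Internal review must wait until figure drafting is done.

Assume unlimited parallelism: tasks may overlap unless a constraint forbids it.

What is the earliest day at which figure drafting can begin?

Data collection waits on its own release at day 2, so it starts at day 2 and finishes at 2 + 2 = day 4.
Nothing blocks literature review, so it runs from day 0 to day 9.
Data cleaning has to wait for literature review (finishes day 9, plus 1-day gap → day 10); data collection (finishes day 4). The latest of these is day 10, so data cleaning runs day 10 to 10 + 5 = day 15.
Analysis cannot start until data cleaning (finishes day 15); data collection (finishes day 4); literature review (finishes day 9). The controlling bound is day 15, so analysis finishes at 15 + 6 = day 21.
Figure drafting waits on analysis (finishes day 21), so the earliest it can start is day 21.

21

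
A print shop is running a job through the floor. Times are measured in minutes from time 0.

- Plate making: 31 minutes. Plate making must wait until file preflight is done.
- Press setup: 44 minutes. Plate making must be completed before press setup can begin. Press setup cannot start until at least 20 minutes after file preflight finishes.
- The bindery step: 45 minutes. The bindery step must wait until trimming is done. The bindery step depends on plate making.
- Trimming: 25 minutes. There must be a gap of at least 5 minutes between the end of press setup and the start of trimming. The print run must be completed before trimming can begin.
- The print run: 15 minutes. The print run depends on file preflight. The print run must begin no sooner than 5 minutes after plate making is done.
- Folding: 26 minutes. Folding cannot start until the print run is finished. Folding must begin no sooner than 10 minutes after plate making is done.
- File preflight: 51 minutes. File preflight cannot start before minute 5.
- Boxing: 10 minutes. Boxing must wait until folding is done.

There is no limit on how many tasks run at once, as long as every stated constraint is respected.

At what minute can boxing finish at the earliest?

143

After its own release at minute 5, file preflight can start at minute 5 and finishes at minute 56.
Plate making cannot begin until file preflight (finishes minute 56). It runs from minute 56 to 56 + 31 = minute 87.
The print run cannot start until file preflight (finishes minute 56); plate making (finishes minute 87, plus 5-minute gap → minute 92). The controlling bound is minute 92, so the print run finishes at 92 + 15 = minute 107.
Folding has to wait for the print run (finishes minute 107); plate making (finishes minute 87, plus 10-minute gap → minute 97). The latest of these is minute 107, so folding runs minute 107 to 107 + 26 = minute 133.
Boxing waits on folding (finishes minute 133), so it starts at minute 133 and finishes at 133 + 10 = minute 143.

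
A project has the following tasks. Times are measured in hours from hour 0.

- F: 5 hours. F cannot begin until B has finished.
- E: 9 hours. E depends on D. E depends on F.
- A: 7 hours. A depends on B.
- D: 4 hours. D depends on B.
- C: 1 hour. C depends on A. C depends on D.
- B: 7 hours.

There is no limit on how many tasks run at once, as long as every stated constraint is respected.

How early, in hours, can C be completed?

15

B has no prerequisites, so it starts at hour 0 and finishes at hour 7.
D cannot begin until B (finishes hour 7). It runs from hour 7 to 7 + 4 = hour 11.
After B (finishes hour 7), A can start at hour 7 and finishes at hour 14.
C needs all of A (finishes hour 14); D (finishes hour 11). That puts its earliest start at hour 14; it finishes at 14 + 1 = hour 15.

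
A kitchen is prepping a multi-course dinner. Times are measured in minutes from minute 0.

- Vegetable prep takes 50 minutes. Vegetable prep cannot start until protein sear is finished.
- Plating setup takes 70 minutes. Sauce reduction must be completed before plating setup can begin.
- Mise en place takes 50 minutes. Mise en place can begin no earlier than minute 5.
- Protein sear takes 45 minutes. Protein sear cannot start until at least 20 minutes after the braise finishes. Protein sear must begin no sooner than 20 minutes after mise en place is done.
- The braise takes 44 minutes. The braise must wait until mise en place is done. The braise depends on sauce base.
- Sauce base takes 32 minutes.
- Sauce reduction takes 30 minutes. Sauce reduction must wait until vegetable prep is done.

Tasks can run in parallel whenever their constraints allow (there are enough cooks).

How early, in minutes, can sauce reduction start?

214

Sauce base can start immediately at minute 0; it finishes at minute 32.
Mise en place cannot begin until its own release at minute 5. It runs from minute 5 to 5 + 50 = minute 55.
The braise has to wait for mise en place (finishes minute 55); sauce base (finishes minute 32). The latest of these is minute 55, so the braise runs minute 55 to 55 + 44 = minute 99.
Protein sear cannot start until the braise (finishes minute 99, plus 20-minute gap → minute 119); mise en place (finishes minute 55, plus 20-minute gap → minute 75). The controlling bound is minute 119, so protein sear finishes at 119 + 45 = minute 164.
After protein sear (finishes minute 164), vegetable prep can start at minute 164 and finishes at minute 214.
Sauce reduction waits on vegetable prep (finishes minute 214), so the earliest it can start is minute 214.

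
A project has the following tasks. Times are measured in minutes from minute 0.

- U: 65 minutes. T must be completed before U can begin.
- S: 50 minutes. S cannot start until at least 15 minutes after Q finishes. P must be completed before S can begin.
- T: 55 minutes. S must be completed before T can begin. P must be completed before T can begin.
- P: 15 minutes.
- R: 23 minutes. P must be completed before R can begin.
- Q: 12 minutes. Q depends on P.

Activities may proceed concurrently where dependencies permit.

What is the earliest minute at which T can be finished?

P has no prerequisites, so it starts at minute 0 and finishes at minute 15.
After P (finishes minute 15), Q can start at minute 15 and finishes at minute 27.
S needs all of Q (finishes minute 27, plus 15-minute gap → minute 42); P (finishes minute 15). That puts its earliest start at minute 42; it finishes at 42 + 50 = minute 92.
T has to wait for S (finishes minute 92); P (finishes minute 15). The latest of these is minute 92, so T runs minute 92 to 92 + 55 = minute 147.

147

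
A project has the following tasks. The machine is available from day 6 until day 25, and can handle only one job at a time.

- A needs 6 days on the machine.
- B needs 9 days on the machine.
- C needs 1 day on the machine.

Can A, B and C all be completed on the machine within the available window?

The machine window is 25 − 6 = 19 days.
Running back to back, the jobs need 6 + 9 + 1 = 16 days on the machine.
Since 16 ≤ 19, they fit within the window.

Yes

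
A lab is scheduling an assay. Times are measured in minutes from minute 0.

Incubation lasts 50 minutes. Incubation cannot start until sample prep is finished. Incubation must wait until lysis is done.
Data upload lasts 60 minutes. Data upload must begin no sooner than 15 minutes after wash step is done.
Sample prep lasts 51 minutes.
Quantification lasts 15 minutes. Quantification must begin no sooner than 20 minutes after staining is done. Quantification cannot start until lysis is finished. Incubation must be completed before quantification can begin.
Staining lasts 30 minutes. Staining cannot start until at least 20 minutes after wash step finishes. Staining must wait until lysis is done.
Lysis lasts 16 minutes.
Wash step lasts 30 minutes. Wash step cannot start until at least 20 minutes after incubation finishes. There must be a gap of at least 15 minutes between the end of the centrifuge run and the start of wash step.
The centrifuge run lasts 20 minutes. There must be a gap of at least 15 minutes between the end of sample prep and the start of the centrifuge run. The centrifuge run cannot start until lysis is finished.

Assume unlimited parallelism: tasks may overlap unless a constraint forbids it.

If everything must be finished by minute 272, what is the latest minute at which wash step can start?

To finish by minute 272, quantification (duration 15) must start no later than minute 257.
Since quantification (must start by minute 257, minus 20-minute gap → minute 237) depends on it, staining must finish by minute 237. Backing off its 30-minute duration gives a latest start of minute 207.
Data upload has no dependents, so it just needs to finish by minute 272. Starting by 272 − 60 = minute 212 achieves that.
Wash step must finish in time for staining (must start by minute 207, minus 20-minute gap → minute 187); data upload (must start by minute 212, minus 15-minute gap → minute 197). The tightest is minute 187, so wash step must start by 187 − 30 = minute 157.

157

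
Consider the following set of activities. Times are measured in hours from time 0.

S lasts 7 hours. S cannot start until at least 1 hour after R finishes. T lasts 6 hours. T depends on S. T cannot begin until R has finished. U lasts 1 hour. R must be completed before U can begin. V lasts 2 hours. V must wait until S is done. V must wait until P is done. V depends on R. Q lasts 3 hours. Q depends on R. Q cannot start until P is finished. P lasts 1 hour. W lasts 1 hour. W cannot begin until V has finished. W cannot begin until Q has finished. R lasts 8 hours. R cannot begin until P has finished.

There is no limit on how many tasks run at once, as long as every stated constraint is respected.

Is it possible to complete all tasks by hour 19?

No

P has no prerequisites, so it starts at hour 0 and finishes at hour 1.
R cannot begin until P (finishes hour 1). It runs from hour 1 to 1 + 8 = hour 9.
U waits on R (finishes hour 9), so it starts at hour 9 and finishes at 9 + 1 = hour 10.
After R (finishes hour 9, plus 1-hour gap → hour 10), S can start at hour 10 and finishes at hour 17.
V cannot start until S (finishes hour 17); P (finishes hour 1); R (finishes hour 9). The controlling bound is hour 17, so V finishes at 17 + 2 = hour 19.
For T: S (finishes hour 17); R (finishes hour 9). Taking the maximum gives a start of hour 17, and it finishes at 17 + 6 = hour 23.
Q needs all of R (finishes hour 9); P (finishes hour 1). That puts its earliest start at hour 9; it finishes at 9 + 3 = hour 12.
W cannot start until V (finishes hour 19); Q (finishes hour 12). The controlling bound is hour 19, so W finishes at 19 + 1 = hour 20.
The earliest everything can be done is hour 23, which is after the deadline of 19, so it is not possible.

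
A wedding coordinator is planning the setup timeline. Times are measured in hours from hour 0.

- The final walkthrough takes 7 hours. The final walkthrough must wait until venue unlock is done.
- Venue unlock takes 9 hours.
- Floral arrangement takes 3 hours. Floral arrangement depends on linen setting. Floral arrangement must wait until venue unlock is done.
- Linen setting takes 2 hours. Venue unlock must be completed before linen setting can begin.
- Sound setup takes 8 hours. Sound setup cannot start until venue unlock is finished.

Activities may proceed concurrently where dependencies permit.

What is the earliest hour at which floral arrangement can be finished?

Venue unlock can start immediately at hour 0; it finishes at hour 9.
Linen setting cannot begin until venue unlock (finishes hour 9). It runs from hour 9 to 9 + 2 = hour 11.
Floral arrangement cannot start until linen setting (finishes hour 11); venue unlock (finishes hour 9). The controlling bound is hour 11, so floral arrangement finishes at 11 + 3 = hour 14.

14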